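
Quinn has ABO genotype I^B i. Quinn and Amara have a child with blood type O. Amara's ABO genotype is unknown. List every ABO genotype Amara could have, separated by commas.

For each candidate genotype of Amara, check whether crossing it with I^B i can produce every observed child phenotype.
  I^A I^A → possible child types {A, AB} ✗
  I^A I^B → possible child types {A, B, AB} ✗
  I^A i → possible child types {O, A, B, AB} ✓
  I^B I^B → possible child types {B} ✗
  I^B i → possible child types {O, B} ✓
  i i → possible child types {O, B} ✓

I^A i, I^B i, i i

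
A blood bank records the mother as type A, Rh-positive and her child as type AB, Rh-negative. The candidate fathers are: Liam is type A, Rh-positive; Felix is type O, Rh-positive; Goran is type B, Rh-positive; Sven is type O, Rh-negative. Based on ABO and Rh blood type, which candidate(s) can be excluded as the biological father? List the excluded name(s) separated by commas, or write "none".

Liam, Felix, Sven

A candidate is excluded only if no genotype consistent with his phenotype could produce a type AB, Rh-negative child with a type A, Rh-positive mother.
Liam (type A, Rh+): no genotype consistent with that phenotype can produce a type-AB Rh- child with a type-A mother.
Felix (type O, Rh+): no genotype consistent with that phenotype can produce a type-AB Rh- child with a type-A mother.
Sven (type O, Rh-): no genotype consistent with that phenotype can produce a type-AB Rh- child with a type-A mother.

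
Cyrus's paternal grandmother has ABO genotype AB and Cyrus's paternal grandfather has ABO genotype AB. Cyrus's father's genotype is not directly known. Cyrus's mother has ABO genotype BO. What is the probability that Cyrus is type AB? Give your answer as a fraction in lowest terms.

1/4

Cyrus's father's ABO genotype from AB × AB: 1/4 AA, 1/2 AB, 1/4 BB.
Crossing each possibility with the mother BO and summing P(type AB): 1/4·1/2 + 1/2·1/4 + 1/4·0 = 1/4.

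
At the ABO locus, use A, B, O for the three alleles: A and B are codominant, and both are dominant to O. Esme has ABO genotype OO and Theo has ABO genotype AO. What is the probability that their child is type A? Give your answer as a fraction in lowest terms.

1/2

ABO cross OO × AO → offspring phenotypes: 1/2 O, 1/2 A.
So P(type A) = 1/2.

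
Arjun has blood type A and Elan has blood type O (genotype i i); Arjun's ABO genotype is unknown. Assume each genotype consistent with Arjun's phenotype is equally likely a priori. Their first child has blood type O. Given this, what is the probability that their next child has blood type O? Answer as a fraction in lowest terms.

1/2

Possible genotypes: Arjun ∈ {I^A I^A, I^A i}; Elan ∈ {i i}.
Weight each parental genotype pair by prior × P(type-O child):
  I^A i × i i: posterior weight 1; P(next child type O) = 1/2.
Weighted sum = 1/2.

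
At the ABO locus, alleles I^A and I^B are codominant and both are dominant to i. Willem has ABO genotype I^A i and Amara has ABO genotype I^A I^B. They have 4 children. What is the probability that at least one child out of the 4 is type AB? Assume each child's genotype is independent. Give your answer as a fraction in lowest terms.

175/256

ABO cross I^A i × I^A I^B → 1/2 A, 1/4 B, 1/4 AB.
So P(type AB) = 1/4 per child.
P(none) = (3/4)^4 = 81/256; P(at least one) = 1 − 81/256 = 175/256.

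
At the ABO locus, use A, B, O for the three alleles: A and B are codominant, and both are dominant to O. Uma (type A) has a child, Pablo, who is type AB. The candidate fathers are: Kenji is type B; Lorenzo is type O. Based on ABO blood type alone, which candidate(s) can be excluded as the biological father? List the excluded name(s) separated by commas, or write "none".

Lorenzo

A candidate is excluded only if no genotype consistent with his phenotype could produce a type AB child with a type A mother.
Lorenzo (type O): no genotype consistent with that phenotype can produce a type-AB child with a type-A mother.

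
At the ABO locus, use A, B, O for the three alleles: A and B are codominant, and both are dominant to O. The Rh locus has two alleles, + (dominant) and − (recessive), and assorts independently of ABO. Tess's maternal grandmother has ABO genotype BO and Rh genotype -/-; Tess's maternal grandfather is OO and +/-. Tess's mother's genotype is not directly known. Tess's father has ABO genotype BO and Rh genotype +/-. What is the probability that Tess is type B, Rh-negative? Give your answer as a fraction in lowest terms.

Tess's mother's ABO genotype from BO × OO: 1/2 BO, 1/2 OO.
Crossing each possibility with the father BO and summing P(type B): 1/2·3/4 + 1/2·1/2 = 5/8.
Similarly for Rh via the mother's Rh distribution: P(Rh-) = 3/8.
Independent loci: 5/8 × 3/8 = 15/64.

15/64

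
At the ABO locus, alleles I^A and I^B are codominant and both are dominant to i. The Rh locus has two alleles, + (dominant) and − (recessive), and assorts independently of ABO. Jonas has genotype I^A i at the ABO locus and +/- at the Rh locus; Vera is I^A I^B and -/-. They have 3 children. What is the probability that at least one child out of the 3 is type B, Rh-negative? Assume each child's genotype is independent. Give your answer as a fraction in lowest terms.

ABO cross I^A i × I^A I^B → 1/2 A, 1/4 B, 1/4 AB.
Rh cross +/- × -/- → 1/2 Rh+, 1/2 Rh-; so P(type B, Rh-negative) = 1/4 × 1/2 = 1/8 per child.
P(none) = (7/8)^3 = 343/512; P(at least one) = 1 − 343/512 = 169/512.

169/512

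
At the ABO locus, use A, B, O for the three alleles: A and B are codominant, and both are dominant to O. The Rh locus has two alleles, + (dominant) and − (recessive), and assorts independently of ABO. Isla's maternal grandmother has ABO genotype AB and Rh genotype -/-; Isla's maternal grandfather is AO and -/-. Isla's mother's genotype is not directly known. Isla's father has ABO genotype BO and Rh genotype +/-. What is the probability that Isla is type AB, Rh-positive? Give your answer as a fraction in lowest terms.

1/8

Isla's mother's ABO genotype from AB × AO: 1/4 AA, 1/4 AB, 1/4 AO, 1/4 BO.
Crossing each possibility with the father BO and summing P(type AB): 1/4·1/2 + 1/4·1/4 + 1/4·1/4 + 1/4·0 = 1/4.
Similarly for Rh via the mother's Rh distribution: P(Rh+) = 1/2.
Independent loci: 1/4 × 1/2 = 1/8.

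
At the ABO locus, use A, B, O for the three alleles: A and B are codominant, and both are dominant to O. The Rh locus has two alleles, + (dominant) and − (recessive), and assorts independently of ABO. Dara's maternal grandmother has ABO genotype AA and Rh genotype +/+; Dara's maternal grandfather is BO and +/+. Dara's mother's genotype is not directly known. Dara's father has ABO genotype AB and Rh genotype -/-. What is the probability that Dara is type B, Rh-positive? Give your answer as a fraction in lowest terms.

Dara's mother's ABO genotype from AA × BO: 1/2 AB, 1/2 AO.
Crossing each possibility with the father AB and summing P(type B): 1/2·1/4 + 1/2·1/4 = 1/4.
Similarly for Rh via the mother's Rh distribution: P(Rh+) = 1.
Independent loci: 1/4 × 1 = 1/4.

1/4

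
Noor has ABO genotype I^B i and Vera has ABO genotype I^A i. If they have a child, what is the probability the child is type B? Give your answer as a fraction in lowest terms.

1/4

ABO cross I^B i × I^A i → offspring phenotypes: 1/4 O, 1/4 A, 1/4 B, 1/4 AB.
So P(type B) = 1/4.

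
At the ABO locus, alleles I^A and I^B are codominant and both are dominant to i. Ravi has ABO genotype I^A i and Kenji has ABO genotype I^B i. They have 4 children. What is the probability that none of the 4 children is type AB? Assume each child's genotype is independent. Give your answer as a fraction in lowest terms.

ABO cross I^A i × I^B i → 1/4 O, 1/4 A, 1/4 B, 1/4 AB.
So P(type AB) = 1/4 per child.
P(not type AB) = 3/4 for one child; (3/4)^4 = 81/256.

81/256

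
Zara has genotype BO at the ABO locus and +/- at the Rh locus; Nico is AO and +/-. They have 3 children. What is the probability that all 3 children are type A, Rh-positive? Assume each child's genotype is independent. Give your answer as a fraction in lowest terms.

27/4096

ABO cross BO × AO → 1/4 O, 1/4 A, 1/4 B, 1/4 AB.
Rh cross +/- × +/- → 3/4 Rh+, 1/4 Rh-; so P(type A, Rh-positive) = 1/4 × 3/4 = 3/16 per child.
All 3 independent: (3/16)^3 = 27/4096.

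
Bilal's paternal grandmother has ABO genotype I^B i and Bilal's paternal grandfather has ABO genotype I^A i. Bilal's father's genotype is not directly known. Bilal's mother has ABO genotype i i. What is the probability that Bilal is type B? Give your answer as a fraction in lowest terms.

Bilal's father's ABO genotype from I^B i × I^A i: 1/4 I^A I^B, 1/4 I^A i, 1/4 I^B i, 1/4 i i.
Crossing each possibility with the mother i i and summing P(type B): 1/4·1/2 + 1/4·0 + 1/4·1/2 + 1/4·0 = 1/4.

1/4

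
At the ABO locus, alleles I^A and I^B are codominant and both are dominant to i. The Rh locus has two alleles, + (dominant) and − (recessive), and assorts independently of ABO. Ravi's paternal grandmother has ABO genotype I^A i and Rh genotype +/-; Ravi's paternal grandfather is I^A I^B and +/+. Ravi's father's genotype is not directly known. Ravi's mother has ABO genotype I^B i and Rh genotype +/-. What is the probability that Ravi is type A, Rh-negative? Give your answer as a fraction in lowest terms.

Ravi's father's ABO genotype from I^A i × I^A I^B: 1/4 I^A I^A, 1/4 I^A I^B, 1/4 I^A i, 1/4 I^B i.
Crossing each possibility with the mother I^B i and summing P(type A): 1/4·1/2 + 1/4·1/4 + 1/4·1/4 + 1/4·0 = 1/4.
Similarly for Rh via the father's Rh distribution: P(Rh-) = 1/8.
Independent loci: 1/4 × 1/8 = 1/32.

1/32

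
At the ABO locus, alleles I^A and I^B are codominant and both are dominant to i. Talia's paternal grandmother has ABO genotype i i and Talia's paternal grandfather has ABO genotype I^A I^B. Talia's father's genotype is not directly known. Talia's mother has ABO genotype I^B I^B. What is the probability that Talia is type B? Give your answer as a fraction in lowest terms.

Talia's father's ABO genotype from i i × I^A I^B: 1/2 I^A i, 1/2 I^B i.
Crossing each possibility with the mother I^B I^B and summing P(type B): 1/2·1/2 + 1/2·1 = 3/4.

3/4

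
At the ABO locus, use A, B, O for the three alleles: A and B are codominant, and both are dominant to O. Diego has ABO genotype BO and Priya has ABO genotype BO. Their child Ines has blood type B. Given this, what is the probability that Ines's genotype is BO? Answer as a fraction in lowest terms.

Cross BO × BO → 1/4 BB, 1/2 BO, 1/4 OO.
Type-B genotypes among offspring: BB (1/4), BO (1/2); total 3/4.
P(BO | type B) = (1/2) / (3/4) = 2/3.

2/3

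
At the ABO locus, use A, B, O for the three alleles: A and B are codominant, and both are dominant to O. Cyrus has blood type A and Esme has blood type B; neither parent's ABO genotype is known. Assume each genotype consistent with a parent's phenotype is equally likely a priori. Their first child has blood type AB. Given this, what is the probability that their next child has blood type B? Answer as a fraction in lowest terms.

5/36

Possible genotypes: Cyrus ∈ {AA, AO}; Esme ∈ {BB, BO}.
Weight each parental genotype pair by prior × P(type-AB child):
  AA × BB: posterior weight 4/9; P(next child type B) = 0.
  AA × BO: posterior weight 2/9; P(next child type B) = 0.
  AO × BB: posterior weight 2/9; P(next child type B) = 1/2.
  AO × BO: posterior weight 1/9; P(next child type B) = 1/4.
Weighted sum = 5/36.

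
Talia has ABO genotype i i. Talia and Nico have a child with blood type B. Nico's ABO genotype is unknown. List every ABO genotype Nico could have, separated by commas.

I^A I^B, I^B I^B, I^B i

For each candidate genotype of Nico, check whether crossing it with i i can produce every observed child phenotype.
  I^A I^A → possible child types {A} ✗
  I^A I^B → possible child types {A, B} ✓
  I^A i → possible child types {O, A} ✗
  I^B I^B → possible child types {B} ✓
  I^B i → possible child types {O, B} ✓
  i i → possible child types {O} ✗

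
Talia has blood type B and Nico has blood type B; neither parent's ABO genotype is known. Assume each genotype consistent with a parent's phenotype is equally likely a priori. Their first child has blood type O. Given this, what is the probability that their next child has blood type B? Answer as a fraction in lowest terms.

Possible genotypes: Talia ∈ {BB, BO}; Nico ∈ {BB, BO}.
Weight each parental genotype pair by prior × P(type-O child):
  BO × BO: posterior weight 1; P(next child type B) = 3/4.
Weighted sum = 3/4.

3/4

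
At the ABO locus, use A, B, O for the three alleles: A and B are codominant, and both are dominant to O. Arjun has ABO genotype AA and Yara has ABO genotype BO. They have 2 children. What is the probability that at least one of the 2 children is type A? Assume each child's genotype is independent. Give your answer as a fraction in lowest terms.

3/4

ABO cross AA × BO → 1/2 A, 1/2 AB.
So P(type A) = 1/2 per child.
P(none) = (1/2)^2 = 1/4; P(at least one) = 1 − 1/4 = 3/4.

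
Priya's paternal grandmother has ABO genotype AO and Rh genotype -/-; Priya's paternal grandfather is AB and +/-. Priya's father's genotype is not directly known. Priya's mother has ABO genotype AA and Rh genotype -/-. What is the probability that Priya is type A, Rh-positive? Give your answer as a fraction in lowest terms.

3/16

Priya's father's ABO genotype from AO × AB: 1/4 AA, 1/4 AB, 1/4 AO, 1/4 BO.
Crossing each possibility with the mother AA and summing P(type A): 1/4·1 + 1/4·1/2 + 1/4·1 + 1/4·1/2 = 3/4.
Similarly for Rh via the father's Rh distribution: P(Rh+) = 1/4.
Independent loci: 3/4 × 1/4 = 3/16.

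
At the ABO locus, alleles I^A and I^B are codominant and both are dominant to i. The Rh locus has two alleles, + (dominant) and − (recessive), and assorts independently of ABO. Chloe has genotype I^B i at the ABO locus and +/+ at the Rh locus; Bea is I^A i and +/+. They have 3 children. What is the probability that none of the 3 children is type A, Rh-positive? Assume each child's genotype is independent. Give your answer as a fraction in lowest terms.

ABO cross I^B i × I^A i → 1/4 O, 1/4 A, 1/4 B, 1/4 AB.
Rh cross +/+ × +/+ → 1 Rh+; so P(type A, Rh-positive) = 1/4 × 1 = 1/4 per child.
P(not type A, Rh-positive) = 3/4 for one child; (3/4)^3 = 27/64.

27/64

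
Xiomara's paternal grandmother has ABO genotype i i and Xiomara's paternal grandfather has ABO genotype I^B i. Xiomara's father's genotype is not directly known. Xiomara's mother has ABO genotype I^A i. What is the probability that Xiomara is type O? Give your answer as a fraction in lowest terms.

Xiomara's father's ABO genotype from i i × I^B i: 1/2 I^B i, 1/2 i i.
Crossing each possibility with the mother I^A i and summing P(type O): 1/2·1/4 + 1/2·1/2 = 3/8.

3/8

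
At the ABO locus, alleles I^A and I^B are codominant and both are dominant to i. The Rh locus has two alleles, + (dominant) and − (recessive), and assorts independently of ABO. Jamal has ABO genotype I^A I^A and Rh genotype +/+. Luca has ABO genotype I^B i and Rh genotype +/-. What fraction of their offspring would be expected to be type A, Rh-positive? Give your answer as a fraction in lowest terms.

ABO cross I^A I^A × I^B i → offspring phenotypes: 1/2 A, 1/2 AB.
Rh cross +/+ × +/- → 1 Rh+.
Independent loci: P(type A, Rh-positive) = 1/2 × 1 = 1/2.

1/2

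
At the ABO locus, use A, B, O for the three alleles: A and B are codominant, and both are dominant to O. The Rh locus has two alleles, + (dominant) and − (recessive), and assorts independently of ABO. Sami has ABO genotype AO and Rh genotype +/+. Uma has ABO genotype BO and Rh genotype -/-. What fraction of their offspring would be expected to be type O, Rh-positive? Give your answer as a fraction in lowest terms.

1/4

ABO cross AO × BO → offspring phenotypes: 1/4 O, 1/4 A, 1/4 B, 1/4 AB.
Rh cross +/+ × -/- → 1 Rh+.
Independent loci: P(type O, Rh-positive) = 1/4 × 1 = 1/4.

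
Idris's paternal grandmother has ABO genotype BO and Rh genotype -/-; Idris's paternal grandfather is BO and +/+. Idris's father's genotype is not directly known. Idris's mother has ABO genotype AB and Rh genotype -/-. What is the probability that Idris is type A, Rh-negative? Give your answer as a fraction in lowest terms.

Idris's father's ABO genotype from BO × BO: 1/4 BB, 1/2 BO, 1/4 OO.
Crossing each possibility with the mother AB and summing P(type A): 1/4·0 + 1/2·1/4 + 1/4·1/2 = 1/4.
Similarly for Rh via the father's Rh distribution: P(Rh-) = 1/2.
Independent loci: 1/4 × 1/2 = 1/8.

1/8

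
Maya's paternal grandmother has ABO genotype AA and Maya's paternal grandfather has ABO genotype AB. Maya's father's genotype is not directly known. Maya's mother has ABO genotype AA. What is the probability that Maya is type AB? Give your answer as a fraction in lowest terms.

Maya's father's ABO genotype from AA × AB: 1/2 AA, 1/2 AB.
Crossing each possibility with the mother AA and summing P(type AB): 1/2·0 + 1/2·1/2 = 1/4.

1/4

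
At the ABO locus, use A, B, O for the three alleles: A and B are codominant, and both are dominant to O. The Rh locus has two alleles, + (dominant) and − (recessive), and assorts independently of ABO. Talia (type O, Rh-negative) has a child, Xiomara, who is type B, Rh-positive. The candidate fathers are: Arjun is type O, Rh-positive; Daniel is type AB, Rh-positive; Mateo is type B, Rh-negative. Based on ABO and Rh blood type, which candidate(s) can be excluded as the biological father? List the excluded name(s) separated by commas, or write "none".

A candidate is excluded only if no genotype consistent with his phenotype could produce a type B, Rh-positive child with a type O, Rh-negative mother.
Arjun (type O, Rh+): no genotype consistent with that phenotype can produce a type-B Rh+ child with a type-O mother.
Mateo (type B, Rh-): no genotype consistent with that phenotype can produce a type-B Rh+ child with a type-O mother.

Arjun, Mateo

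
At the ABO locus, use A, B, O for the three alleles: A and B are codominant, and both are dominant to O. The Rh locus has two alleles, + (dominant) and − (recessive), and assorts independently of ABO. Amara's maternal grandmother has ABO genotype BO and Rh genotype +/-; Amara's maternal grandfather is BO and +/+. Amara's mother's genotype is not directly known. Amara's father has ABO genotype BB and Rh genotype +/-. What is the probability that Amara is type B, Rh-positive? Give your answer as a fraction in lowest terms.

Amara's mother's ABO genotype from BO × BO: 1/4 BB, 1/2 BO, 1/4 OO.
Crossing each possibility with the father BB and summing P(type B): 1/4·1 + 1/2·1 + 1/4·1 = 1.
Similarly for Rh via the mother's Rh distribution: P(Rh+) = 7/8.
Independent loci: 1 × 7/8 = 7/8.

7/8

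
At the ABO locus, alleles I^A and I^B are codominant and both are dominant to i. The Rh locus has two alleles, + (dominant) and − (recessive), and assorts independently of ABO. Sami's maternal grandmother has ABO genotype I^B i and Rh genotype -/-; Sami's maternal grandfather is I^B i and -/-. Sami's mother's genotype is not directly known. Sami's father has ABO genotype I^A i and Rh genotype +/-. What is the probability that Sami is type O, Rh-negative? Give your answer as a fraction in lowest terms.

1/8

Sami's mother's ABO genotype from I^B i × I^B i: 1/4 I^B I^B, 1/2 I^B i, 1/4 i i.
Crossing each possibility with the father I^A i and summing P(type O): 1/4·0 + 1/2·1/4 + 1/4·1/2 = 1/4.
Similarly for Rh via the mother's Rh distribution: P(Rh-) = 1/2.
Independent loci: 1/4 × 1/2 = 1/8.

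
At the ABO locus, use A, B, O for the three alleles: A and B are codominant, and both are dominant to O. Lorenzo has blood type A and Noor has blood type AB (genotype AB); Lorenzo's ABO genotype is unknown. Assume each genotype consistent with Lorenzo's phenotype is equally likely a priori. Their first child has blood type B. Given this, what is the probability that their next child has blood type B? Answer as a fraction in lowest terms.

Possible genotypes: Lorenzo ∈ {AA, AO}; Noor ∈ {AB}.
Weight each parental genotype pair by prior × P(type-B child):
  AO × AB: posterior weight 1; P(next child type B) = 1/4.
Weighted sum = 1/4.

1/4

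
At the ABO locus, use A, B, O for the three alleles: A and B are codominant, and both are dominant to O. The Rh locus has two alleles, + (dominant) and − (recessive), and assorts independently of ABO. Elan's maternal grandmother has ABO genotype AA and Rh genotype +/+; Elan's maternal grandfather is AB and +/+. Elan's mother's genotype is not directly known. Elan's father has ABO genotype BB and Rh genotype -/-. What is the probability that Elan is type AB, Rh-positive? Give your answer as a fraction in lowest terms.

Elan's mother's ABO genotype from AA × AB: 1/2 AA, 1/2 AB.
Crossing each possibility with the father BB and summing P(type AB): 1/2·1 + 1/2·1/2 = 3/4.
Similarly for Rh via the mother's Rh distribution: P(Rh+) = 1.
Independent loci: 3/4 × 1 = 3/4.

3/4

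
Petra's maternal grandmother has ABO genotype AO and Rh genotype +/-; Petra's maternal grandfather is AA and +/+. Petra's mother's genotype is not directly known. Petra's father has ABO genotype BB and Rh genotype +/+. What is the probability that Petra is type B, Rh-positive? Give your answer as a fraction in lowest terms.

1/4

Petra's mother's ABO genotype from AO × AA: 1/2 AA, 1/2 AO.
Crossing each possibility with the father BB and summing P(type B): 1/2·0 + 1/2·1/2 = 1/4.
Similarly for Rh via the mother's Rh distribution: P(Rh+) = 1.
Independent loci: 1/4 × 1 = 1/4.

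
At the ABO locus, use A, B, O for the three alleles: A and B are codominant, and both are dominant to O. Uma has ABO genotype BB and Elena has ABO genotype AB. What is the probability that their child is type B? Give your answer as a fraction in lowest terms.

1/2

ABO cross BB × AB → offspring phenotypes: 1/2 B, 1/2 AB.
So P(type B) = 1/2.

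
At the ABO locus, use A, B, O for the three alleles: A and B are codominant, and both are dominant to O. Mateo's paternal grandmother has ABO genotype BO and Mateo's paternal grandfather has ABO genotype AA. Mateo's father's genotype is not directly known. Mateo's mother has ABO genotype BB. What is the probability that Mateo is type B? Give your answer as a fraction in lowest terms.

Mateo's father's ABO genotype from BO × AA: 1/2 AB, 1/2 AO.
Crossing each possibility with the mother BB and summing P(type B): 1/2·1/2 + 1/2·1/2 = 1/2.

1/2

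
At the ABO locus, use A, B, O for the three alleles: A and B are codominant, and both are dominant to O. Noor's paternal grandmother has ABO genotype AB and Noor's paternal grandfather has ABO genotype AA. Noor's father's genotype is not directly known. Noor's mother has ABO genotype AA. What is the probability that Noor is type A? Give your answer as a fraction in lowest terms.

Noor's father's ABO genotype from AB × AA: 1/2 AA, 1/2 AB.
Crossing each possibility with the mother AA and summing P(type A): 1/2·1 + 1/2·1/2 = 3/4.

3/4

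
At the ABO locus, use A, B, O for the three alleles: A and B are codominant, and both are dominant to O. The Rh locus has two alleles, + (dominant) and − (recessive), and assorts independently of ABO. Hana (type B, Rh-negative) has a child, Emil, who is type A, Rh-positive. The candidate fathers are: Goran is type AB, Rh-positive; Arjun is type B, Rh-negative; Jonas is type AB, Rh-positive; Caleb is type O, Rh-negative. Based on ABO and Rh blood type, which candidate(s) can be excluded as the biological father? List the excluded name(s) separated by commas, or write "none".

A candidate is excluded only if no genotype consistent with his phenotype could produce a type A, Rh-positive child with a type B, Rh-negative mother.
Arjun (type B, Rh-): no genotype consistent with that phenotype can produce a type-A Rh+ child with a type-B mother.
Caleb (type O, Rh-): no genotype consistent with that phenotype can produce a type-A Rh+ child with a type-B mother.

Arjun, Caleb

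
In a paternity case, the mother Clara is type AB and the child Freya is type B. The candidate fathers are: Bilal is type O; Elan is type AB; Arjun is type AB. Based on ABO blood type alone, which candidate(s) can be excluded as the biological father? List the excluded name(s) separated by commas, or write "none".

A candidate is excluded only if no genotype consistent with his phenotype could produce a type B child with a type AB mother.
Every candidate has at least one consistent genotype combination, so none can be excluded.

none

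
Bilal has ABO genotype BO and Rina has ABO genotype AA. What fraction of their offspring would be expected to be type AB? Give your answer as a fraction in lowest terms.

ABO cross BO × AA → offspring phenotypes: 1/2 A, 1/2 AB.
So P(type AB) = 1/2.

1/2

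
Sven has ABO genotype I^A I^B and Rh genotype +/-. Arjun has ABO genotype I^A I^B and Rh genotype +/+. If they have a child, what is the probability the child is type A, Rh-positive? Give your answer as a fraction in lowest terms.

1/4

ABO cross I^A I^B × I^A I^B → offspring phenotypes: 1/4 A, 1/4 B, 1/2 AB.
Rh cross +/- × +/+ → 1 Rh+.
Independent loci: P(type A, Rh-positive) = 1/4 × 1 = 1/4.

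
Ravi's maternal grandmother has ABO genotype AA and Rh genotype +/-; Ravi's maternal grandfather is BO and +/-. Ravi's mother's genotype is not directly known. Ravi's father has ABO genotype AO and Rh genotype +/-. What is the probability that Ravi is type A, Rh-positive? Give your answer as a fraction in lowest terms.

15/32

Ravi's mother's ABO genotype from AA × BO: 1/2 AB, 1/2 AO.
Crossing each possibility with the father AO and summing P(type A): 1/2·1/2 + 1/2·3/4 = 5/8.
Similarly for Rh via the mother's Rh distribution: P(Rh+) = 3/4.
Independent loci: 5/8 × 3/4 = 15/32.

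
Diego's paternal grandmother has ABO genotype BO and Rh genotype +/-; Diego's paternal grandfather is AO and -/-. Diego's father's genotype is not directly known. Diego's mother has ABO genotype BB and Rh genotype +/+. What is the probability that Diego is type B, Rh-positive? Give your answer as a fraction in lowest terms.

3/4

Diego's father's ABO genotype from BO × AO: 1/4 AB, 1/4 AO, 1/4 BO, 1/4 OO.
Crossing each possibility with the mother BB and summing P(type B): 1/4·1/2 + 1/4·1/2 + 1/4·1 + 1/4·1 = 3/4.
Similarly for Rh via the father's Rh distribution: P(Rh+) = 1.
Independent loci: 3/4 × 1 = 3/4.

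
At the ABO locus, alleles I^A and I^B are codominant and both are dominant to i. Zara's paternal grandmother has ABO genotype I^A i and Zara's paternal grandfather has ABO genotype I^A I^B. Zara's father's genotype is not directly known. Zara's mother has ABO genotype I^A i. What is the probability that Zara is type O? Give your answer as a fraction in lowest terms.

1/8

Zara's father's ABO genotype from I^A i × I^A I^B: 1/4 I^A I^A, 1/4 I^A I^B, 1/4 I^A i, 1/4 I^B i.
Crossing each possibility with the mother I^A i and summing P(type O): 1/4·0 + 1/4·0 + 1/4·1/4 + 1/4·1/4 = 1/8.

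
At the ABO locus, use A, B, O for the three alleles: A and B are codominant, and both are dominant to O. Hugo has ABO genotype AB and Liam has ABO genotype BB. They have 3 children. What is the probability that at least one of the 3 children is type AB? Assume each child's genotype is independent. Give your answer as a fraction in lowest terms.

7/8

ABO cross AB × BB → 1/2 B, 1/2 AB.
So P(type AB) = 1/2 per child.
P(none) = (1/2)^3 = 1/8; P(at least one) = 1 − 1/8 = 7/8.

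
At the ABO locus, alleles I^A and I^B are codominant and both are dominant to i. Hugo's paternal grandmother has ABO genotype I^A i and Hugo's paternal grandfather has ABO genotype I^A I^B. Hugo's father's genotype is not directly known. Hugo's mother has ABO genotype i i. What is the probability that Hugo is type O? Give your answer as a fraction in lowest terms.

1/4

Hugo's father's ABO genotype from I^A i × I^A I^B: 1/4 I^A I^A, 1/4 I^A I^B, 1/4 I^A i, 1/4 I^B i.
Crossing each possibility with the mother i i and summing P(type O): 1/4·0 + 1/4·0 + 1/4·1/2 + 1/4·1/2 = 1/4.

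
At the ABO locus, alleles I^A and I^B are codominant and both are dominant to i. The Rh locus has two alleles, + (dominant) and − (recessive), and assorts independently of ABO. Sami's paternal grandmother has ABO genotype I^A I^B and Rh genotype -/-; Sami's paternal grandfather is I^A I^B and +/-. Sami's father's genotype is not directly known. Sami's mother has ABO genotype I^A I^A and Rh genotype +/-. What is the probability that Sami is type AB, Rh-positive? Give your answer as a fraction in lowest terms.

5/16

Sami's father's ABO genotype from I^A I^B × I^A I^B: 1/4 I^A I^A, 1/2 I^A I^B, 1/4 I^B I^B.
Crossing each possibility with the mother I^A I^A and summing P(type AB): 1/4·0 + 1/2·1/2 + 1/4·1 = 1/2.
Similarly for Rh via the father's Rh distribution: P(Rh+) = 5/8.
Independent loci: 1/2 × 5/8 = 5/16.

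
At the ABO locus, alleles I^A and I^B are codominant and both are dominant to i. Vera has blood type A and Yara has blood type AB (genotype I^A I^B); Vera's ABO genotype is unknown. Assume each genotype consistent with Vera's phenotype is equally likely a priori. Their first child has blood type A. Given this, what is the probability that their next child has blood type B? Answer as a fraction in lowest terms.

1/8

Possible genotypes: Vera ∈ {I^A I^A, I^A i}; Yara ∈ {I^A I^B}.
Weight each parental genotype pair by prior × P(type-A child):
  I^A I^A × I^A I^B: posterior weight 1/2; P(next child type B) = 0.
  I^A i × I^A I^B: posterior weight 1/2; P(next child type B) = 1/4.
Weighted sum = 1/8.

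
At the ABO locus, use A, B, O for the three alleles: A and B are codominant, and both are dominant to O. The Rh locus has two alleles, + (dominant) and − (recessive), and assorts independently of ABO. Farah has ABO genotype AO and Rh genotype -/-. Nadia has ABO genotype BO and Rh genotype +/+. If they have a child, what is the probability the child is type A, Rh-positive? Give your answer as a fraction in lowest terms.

1/4

ABO cross AO × BO → offspring phenotypes: 1/4 O, 1/4 A, 1/4 B, 1/4 AB.
Rh cross -/- × +/+ → 1 Rh+.
Independent loci: P(type A, Rh-positive) = 1/4 × 1 = 1/4.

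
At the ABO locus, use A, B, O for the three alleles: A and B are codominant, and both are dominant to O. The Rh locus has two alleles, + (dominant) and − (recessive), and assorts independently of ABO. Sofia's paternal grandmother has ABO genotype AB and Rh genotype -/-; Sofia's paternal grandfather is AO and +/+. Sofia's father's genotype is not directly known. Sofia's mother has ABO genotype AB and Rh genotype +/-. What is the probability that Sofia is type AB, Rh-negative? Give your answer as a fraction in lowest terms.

Sofia's father's ABO genotype from AB × AO: 1/4 AA, 1/4 AB, 1/4 AO, 1/4 BO.
Crossing each possibility with the mother AB and summing P(type AB): 1/4·1/2 + 1/4·1/2 + 1/4·1/4 + 1/4·1/4 = 3/8.
Similarly for Rh via the father's Rh distribution: P(Rh-) = 1/4.
Independent loci: 3/8 × 1/4 = 3/32.

3/32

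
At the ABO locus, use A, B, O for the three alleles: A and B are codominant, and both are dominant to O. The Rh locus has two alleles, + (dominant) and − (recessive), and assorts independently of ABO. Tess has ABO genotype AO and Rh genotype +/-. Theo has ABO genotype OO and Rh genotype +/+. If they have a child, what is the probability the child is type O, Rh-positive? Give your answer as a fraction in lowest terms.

1/2

ABO cross AO × OO → offspring phenotypes: 1/2 O, 1/2 A.
Rh cross +/- × +/+ → 1 Rh+.
Independent loci: P(type O, Rh-positive) = 1/2 × 1 = 1/2.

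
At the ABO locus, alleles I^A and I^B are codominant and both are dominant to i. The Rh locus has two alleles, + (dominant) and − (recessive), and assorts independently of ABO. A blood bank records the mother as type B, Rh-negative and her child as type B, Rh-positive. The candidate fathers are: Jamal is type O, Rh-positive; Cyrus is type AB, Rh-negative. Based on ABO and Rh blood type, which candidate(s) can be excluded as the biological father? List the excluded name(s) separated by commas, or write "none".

A candidate is excluded only if no genotype consistent with his phenotype could produce a type B, Rh-positive child with a type B, Rh-negative mother.
Cyrus (type AB, Rh-): no genotype consistent with that phenotype can produce a type-B Rh+ child with a type-B mother.

Cyrus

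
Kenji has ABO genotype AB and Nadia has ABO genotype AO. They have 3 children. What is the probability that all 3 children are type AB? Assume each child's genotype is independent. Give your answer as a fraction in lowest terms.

1/64

ABO cross AB × AO → 1/2 A, 1/4 B, 1/4 AB.
So P(type AB) = 1/4 per child.
All 3 independent: (1/4)^3 = 1/64.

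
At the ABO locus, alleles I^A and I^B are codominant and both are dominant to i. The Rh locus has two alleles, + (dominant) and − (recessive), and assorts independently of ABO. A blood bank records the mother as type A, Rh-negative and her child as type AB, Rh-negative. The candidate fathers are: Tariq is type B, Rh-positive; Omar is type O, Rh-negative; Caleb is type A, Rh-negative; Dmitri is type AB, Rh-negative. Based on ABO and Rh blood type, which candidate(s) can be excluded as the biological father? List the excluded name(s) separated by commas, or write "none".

Omar, Caleb

A candidate is excluded only if no genotype consistent with his phenotype could produce a type AB, Rh-negative child with a type A, Rh-negative mother.
Omar (type O, Rh-): no genotype consistent with that phenotype can produce a type-AB Rh- child with a type-A mother.
Caleb (type A, Rh-): no genotype consistent with that phenotype can produce a type-AB Rh- child with a type-A mother.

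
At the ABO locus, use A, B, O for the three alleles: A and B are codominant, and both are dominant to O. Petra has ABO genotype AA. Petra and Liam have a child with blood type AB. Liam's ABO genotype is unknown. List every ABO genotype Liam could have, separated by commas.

For each candidate genotype of Liam, check whether crossing it with AA can produce every observed child phenotype.
  AA → possible child types {A} ✗
  AB → possible child types {A, AB} ✓
  AO → possible child types {A} ✗
  BB → possible child types {AB} ✓
  BO → possible child types {A, AB} ✓
  OO → possible child types {A} ✗

AB, BB, BO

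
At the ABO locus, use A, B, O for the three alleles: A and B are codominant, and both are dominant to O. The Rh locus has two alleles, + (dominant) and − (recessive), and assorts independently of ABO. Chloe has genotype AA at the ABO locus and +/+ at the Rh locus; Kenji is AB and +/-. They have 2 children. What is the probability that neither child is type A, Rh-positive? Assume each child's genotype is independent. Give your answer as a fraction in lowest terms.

ABO cross AA × AB → 1/2 A, 1/2 AB.
Rh cross +/+ × +/- → 1 Rh+; so P(type A, Rh-positive) = 1/2 × 1 = 1/2 per child.
P(not type A, Rh-positive) = 1/2 for one child; (1/2)^2 = 1/4.

1/4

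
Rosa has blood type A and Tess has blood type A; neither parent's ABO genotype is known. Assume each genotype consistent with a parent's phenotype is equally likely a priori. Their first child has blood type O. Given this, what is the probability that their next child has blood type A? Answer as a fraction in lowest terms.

Possible genotypes: Rosa ∈ {AA, AO}; Tess ∈ {AA, AO}.
Weight each parental genotype pair by prior × P(type-O child):
  AO × AO: posterior weight 1; P(next child type A) = 3/4.
Weighted sum = 3/4.

3/4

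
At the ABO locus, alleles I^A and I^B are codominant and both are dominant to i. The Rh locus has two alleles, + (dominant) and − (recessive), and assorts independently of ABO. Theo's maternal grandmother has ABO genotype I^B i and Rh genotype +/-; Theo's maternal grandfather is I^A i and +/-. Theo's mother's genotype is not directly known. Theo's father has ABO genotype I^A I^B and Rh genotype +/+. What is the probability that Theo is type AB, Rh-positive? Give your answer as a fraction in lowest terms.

1/4

Theo's mother's ABO genotype from I^B i × I^A i: 1/4 I^A I^B, 1/4 I^A i, 1/4 I^B i, 1/4 i i.
Crossing each possibility with the father I^A I^B and summing P(type AB): 1/4·1/2 + 1/4·1/4 + 1/4·1/4 + 1/4·0 = 1/4.
Similarly for Rh via the mother's Rh distribution: P(Rh+) = 1.
Independent loci: 1/4 × 1 = 1/4.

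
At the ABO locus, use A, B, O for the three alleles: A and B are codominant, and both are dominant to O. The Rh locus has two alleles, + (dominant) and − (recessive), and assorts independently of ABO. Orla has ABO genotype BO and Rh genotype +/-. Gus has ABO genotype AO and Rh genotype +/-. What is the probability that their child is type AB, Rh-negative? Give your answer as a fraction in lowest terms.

ABO cross BO × AO → offspring phenotypes: 1/4 O, 1/4 A, 1/4 B, 1/4 AB.
Rh cross +/- × +/- → 3/4 Rh+, 1/4 Rh-.
Independent loci: P(type AB, Rh-negative) = 1/4 × 1/4 = 1/16.

1/16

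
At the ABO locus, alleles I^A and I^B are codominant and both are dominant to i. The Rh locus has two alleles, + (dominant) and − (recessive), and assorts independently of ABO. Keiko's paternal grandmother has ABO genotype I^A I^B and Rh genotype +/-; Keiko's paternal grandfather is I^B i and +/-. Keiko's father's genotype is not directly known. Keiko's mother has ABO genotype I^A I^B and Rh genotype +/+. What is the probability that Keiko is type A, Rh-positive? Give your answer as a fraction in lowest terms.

Keiko's father's ABO genotype from I^A I^B × I^B i: 1/4 I^A I^B, 1/4 I^A i, 1/4 I^B I^B, 1/4 I^B i.
Crossing each possibility with the mother I^A I^B and summing P(type A): 1/4·1/4 + 1/4·1/2 + 1/4·0 + 1/4·1/4 = 1/4.
Similarly for Rh via the father's Rh distribution: P(Rh+) = 1.
Independent loci: 1/4 × 1 = 1/4.

1/4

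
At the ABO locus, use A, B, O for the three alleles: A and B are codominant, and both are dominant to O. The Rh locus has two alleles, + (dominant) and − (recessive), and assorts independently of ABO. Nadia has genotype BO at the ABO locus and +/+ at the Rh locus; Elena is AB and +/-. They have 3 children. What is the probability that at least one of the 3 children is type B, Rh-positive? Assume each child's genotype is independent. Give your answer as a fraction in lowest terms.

7/8

ABO cross BO × AB → 1/4 A, 1/2 B, 1/4 AB.
Rh cross +/+ × +/- → 1 Rh+; so P(type B, Rh-positive) = 1/2 × 1 = 1/2 per child.
P(none) = (1/2)^3 = 1/8; P(at least one) = 1 − 1/8 = 7/8.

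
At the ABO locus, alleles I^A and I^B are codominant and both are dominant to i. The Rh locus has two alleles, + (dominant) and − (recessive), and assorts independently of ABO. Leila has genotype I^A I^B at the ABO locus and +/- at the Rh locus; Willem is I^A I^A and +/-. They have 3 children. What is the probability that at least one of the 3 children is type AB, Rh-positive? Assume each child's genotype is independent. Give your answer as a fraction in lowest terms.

387/512

ABO cross I^A I^B × I^A I^A → 1/2 A, 1/2 AB.
Rh cross +/- × +/- → 3/4 Rh+, 1/4 Rh-; so P(type AB, Rh-positive) = 1/2 × 3/4 = 3/8 per child.
P(none) = (5/8)^3 = 125/512; P(at least one) = 1 − 125/512 = 387/512.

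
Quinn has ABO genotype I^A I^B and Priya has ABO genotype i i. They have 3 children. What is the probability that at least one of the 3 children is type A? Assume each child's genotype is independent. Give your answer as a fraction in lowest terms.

ABO cross I^A I^B × i i → 1/2 A, 1/2 B.
So P(type A) = 1/2 per child.
P(none) = (1/2)^3 = 1/8; P(at least one) = 1 − 1/8 = 7/8.

7/8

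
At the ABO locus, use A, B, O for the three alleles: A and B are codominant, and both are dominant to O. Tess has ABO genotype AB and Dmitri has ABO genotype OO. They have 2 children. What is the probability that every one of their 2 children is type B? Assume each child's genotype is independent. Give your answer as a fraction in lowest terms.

1/4

ABO cross AB × OO → 1/2 A, 1/2 B.
So P(type B) = 1/2 per child.
All 2 independent: (1/2)^2 = 1/4.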